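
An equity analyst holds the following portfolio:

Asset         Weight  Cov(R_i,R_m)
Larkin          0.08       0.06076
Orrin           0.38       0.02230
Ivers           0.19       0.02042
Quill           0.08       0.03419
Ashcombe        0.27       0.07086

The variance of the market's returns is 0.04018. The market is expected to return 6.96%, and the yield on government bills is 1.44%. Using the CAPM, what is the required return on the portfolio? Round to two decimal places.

β_Larkin = 0.06076 / 0.04018 = 1.5122
β_Orrin = 0.02230 / 0.04018 = 0.5550
β_Ivers = 0.02042 / 0.04018 = 0.5082
β_Quill = 0.03419 / 0.04018 = 0.8509
β_Ashcombe = 0.07086 / 0.04018 = 1.7636
β_P = Σ w_i β_i = 0.08×1.5122 + 0.38×0.5550 + 0.19×0.5082 + 0.08×0.8509 + 0.27×1.7636 = 0.9727
MRP = 6.96% − 1.44% = 5.52%
E(R_P) = R_f + β_P × MRP = 1.44% + 0.9727 × 5.52% = 6.81%

6.81%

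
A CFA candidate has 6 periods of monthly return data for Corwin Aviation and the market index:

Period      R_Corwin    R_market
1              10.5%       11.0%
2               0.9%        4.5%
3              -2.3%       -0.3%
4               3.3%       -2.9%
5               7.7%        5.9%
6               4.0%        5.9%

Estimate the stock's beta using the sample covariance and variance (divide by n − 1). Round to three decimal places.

Mean R_i = (10.5 + 0.9 − 2.3 + 3.3 + 7.7 + 4.0) / 6 = 4.0167%
Mean R_m = (11.0 + 4.5 − 0.3 − 2.9 + 5.9 + 5.9) / 6 = 4.0167%
Σ(R_i − R̄_i)(R_m − R̄_m) = 82.8983  ⇒  Cov = 82.8983 / 5 = 16.5797
Σ(R_m − R̄_m)² = 122.5683  ⇒  Var(R_m) = 122.5683 / 5 = 24.5137
β = Cov / Var(R_m) = 16.5797 / 24.5137 = 0.6763

0.676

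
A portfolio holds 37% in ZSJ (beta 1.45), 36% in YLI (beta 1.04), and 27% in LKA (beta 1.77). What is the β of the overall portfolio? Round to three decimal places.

β_P = Σ w_i β_i = 0.37×1.45 + 0.36×1.04 + 0.27×1.77 = 1.3888

1.389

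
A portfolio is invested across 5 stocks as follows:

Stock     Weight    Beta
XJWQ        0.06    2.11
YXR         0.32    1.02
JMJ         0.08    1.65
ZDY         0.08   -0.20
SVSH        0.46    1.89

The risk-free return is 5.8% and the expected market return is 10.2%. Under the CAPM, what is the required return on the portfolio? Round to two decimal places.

12.13%

β_P = Σ w_i β_i = 0.06×2.11 + 0.32×1.02 + 0.08×1.65 + 0.08×-0.20 + 0.46×1.89 = 1.4384
MRP = 10.2% − 5.8% = 4.40%
E(R_P) = R_f + β_P × MRP = 5.8% + 1.4384 × 4.4% = 12.13%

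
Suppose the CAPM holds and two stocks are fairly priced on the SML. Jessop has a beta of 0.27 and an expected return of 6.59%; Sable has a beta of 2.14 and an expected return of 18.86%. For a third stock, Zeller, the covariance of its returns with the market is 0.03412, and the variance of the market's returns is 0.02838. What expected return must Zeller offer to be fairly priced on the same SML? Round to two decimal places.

MRP = (18.86% − 6.59%) / (2.14 − 0.27) = 6.5615%
R_f = 6.59% − 0.27 × 6.5615% = 4.8184%
β_Zeller = Cov / Var(R_m) = 0.03412 / 0.02838 = 1.2023
E(R_Zeller) = R_f + β × MRP = 4.8184% + 1.2023 × 6.5615% = 12.71%

12.71%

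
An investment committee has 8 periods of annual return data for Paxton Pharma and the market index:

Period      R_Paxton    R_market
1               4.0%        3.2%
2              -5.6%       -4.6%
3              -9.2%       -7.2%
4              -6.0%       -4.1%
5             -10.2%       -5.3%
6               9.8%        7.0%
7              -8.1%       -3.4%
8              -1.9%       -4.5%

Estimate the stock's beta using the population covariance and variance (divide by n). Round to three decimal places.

Mean R_i = (4.0 − 5.6 − 9.2 − 6.0 − 10.2 + 9.8 − 8.1 − 1.9) / 8 = -3.4000%
Mean R_m = (3.2 − 4.6 − 7.2 − 4.1 − 5.3 + 7.0 − 3.4 − 4.5) / 8 = -2.3625%
Σ(R_i − R̄_i)(R_m − R̄_m) = 223.8900  ⇒  Cov = 223.8900 / 8 = 27.9863
Σ(R_m − R̄_m)² = 164.2988  ⇒  Var(R_m) = 164.2988 / 8 = 20.5374
β = Cov / Var(R_m) = 27.9863 / 20.5374 = 1.3627

1.363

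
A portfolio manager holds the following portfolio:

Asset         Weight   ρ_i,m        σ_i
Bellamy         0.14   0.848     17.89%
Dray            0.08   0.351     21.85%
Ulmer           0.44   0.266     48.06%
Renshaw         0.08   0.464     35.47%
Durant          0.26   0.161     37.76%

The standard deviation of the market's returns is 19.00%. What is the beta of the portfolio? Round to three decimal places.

β_Bellamy = 0.848 × 17.89% / 19.00% = 0.7985
β_Dray = 0.351 × 21.85% / 19.00% = 0.4037
β_Ulmer = 0.266 × 48.06% / 19.00% = 0.6728
β_Renshaw = 0.464 × 35.47% / 19.00% = 0.8662
β_Durant = 0.161 × 37.76% / 19.00% = 0.3200
β_P = Σ w_i β_i = 0.14×0.7985 + 0.08×0.4037 + 0.44×0.6728 + 0.08×0.8662 + 0.26×0.3200 = 0.5926

0.593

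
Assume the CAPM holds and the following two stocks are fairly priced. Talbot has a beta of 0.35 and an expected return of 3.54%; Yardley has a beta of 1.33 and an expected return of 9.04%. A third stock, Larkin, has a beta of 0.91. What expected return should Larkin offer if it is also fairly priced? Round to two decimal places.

6.68%

MRP (SML slope) = (9.04% − 3.54%) / (1.33 − 0.35) = 5.50% / 0.98 = 5.6122%
R_f (intercept) = 3.54% − 0.35 × 5.6122% = 1.5757%
E(R_Larkin) = R_f + β × MRP = 1.5757% + 0.91 × 5.6122% = 6.68%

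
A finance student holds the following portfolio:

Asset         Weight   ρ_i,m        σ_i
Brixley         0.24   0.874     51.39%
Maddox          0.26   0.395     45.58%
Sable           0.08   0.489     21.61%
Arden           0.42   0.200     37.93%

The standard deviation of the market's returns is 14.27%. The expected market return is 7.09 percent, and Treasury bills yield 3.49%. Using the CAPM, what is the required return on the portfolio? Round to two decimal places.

β_Brixley = 0.874 × 51.39% / 14.27% = 3.1475
β_Maddox = 0.395 × 45.58% / 14.27% = 1.2617
β_Sable = 0.489 × 21.61% / 14.27% = 0.7405
β_Arden = 0.200 × 37.93% / 14.27% = 0.5316
β_P = Σ w_i β_i = 0.24×3.1475 + 0.26×1.2617 + 0.08×0.7405 + 0.42×0.5316 = 1.3660
MRP = 7.09% − 3.49% = 3.60%
E(R_P) = R_f + β_P × MRP = 3.49% + 1.3660 × 3.60% = 8.41%

8.41%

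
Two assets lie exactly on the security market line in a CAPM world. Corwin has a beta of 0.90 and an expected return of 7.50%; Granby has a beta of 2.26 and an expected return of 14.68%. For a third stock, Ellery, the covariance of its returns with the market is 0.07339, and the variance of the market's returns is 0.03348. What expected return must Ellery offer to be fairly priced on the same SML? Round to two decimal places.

MRP = (14.68% − 7.50%) / (2.26 − 0.90) = 5.2794%
R_f = 7.50% − 0.90 × 5.2794% = 2.7485%
β_Ellery = Cov / Var(R_m) = 0.07339 / 0.03348 = 2.1921
E(R_Ellery) = R_f + β × MRP = 2.7485% + 2.1921 × 5.2794% = 14.32%

14.32%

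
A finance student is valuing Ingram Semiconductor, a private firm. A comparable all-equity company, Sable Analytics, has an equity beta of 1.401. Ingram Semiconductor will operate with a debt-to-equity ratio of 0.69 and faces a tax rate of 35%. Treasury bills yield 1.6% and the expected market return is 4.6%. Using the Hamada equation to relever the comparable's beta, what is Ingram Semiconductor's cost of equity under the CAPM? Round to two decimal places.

7.69%

β_L = β_U × [1 + (1 − t)(D/E)] = 1.401 × [1 + (1 − 0.35) × 0.69]
    = 1.401 × [1 + 0.65 × 0.69] = 1.401 × 1.4485 = 2.0293
MRP = 4.6% − 1.6% = 3.00%
E(R) = R_f + β_L × MRP = 1.6% + 2.0293 × 3.0% = 7.69%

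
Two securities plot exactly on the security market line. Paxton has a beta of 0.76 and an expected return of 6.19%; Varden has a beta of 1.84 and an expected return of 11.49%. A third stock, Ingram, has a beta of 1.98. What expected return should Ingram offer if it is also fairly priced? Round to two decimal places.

MRP (SML slope) = (11.49% − 6.19%) / (1.84 − 0.76) = 5.30% / 1.08 = 4.9074%
R_f (intercept) = 6.19% − 0.76 × 4.9074% = 2.4604%
E(R_Ingram) = R_f + β × MRP = 2.4604% + 1.98 × 4.9074% = 12.18%

12.18%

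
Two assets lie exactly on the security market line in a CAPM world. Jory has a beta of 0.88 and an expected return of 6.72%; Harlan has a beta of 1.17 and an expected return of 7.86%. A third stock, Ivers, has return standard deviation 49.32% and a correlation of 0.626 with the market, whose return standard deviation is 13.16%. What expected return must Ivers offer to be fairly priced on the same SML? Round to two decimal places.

12.48%

MRP = (7.86% − 6.72%) / (1.17 − 0.88) = 3.9310%
R_f = 6.72% − 0.88 × 3.9310% = 3.2607%
β_Ivers = ρ·σ_i/σ_m = 0.626 × 49.32 / 13.16 = 2.3461
E(R_Ivers) = R_f + β × MRP = 3.2607% + 2.3461 × 3.9310% = 12.48%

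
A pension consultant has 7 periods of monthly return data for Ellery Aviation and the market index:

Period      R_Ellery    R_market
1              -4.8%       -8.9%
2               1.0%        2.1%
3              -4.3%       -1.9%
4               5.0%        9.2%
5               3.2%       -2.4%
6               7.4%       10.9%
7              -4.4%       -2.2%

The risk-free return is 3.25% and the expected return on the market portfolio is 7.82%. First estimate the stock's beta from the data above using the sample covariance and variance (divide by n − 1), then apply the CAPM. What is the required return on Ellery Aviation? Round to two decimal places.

6.02%

Mean R_i = (-4.8 + 1.0 − 4.3 + 5.0 + 3.2 + 7.4 − 4.4) / 7 = 0.4429%
Mean R_m = (-8.9 + 2.1 − 1.9 + 9.2 − 2.4 + 10.9 − 2.2) / 7 = 0.9714%
Σ(R_i − R̄_i)(R_m − R̄_m) = 178.6386  ⇒  Cov = 178.6386 / 6 = 29.7731
Σ(R_m − R̄_m)² = 294.6743  ⇒  Var(R_m) = 294.6743 / 6 = 49.1124
β = Cov / Var(R_m) = 29.7731 / 49.1124 = 0.6062
MRP = 7.82% − 3.25% = 4.57%
E(R) = R_f + β × MRP = 3.25% + 0.6062 × 4.57% = 6.02%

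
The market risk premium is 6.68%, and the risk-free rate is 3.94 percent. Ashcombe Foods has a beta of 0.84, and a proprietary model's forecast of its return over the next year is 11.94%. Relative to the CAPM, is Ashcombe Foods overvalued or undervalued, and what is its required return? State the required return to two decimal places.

Required return = R_f + β·MRP = 3.94% + 0.84 × 6.68% = 9.55%
Forecast 11.94% > required 9.55% → the stock plots above the SML → undervalued.

Undervalued; required return 9.55%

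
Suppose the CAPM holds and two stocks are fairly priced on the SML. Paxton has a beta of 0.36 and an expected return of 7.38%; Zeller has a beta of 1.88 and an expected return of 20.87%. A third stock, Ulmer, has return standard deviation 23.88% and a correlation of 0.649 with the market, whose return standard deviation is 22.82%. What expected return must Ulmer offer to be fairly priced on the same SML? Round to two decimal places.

10.21%

MRP = (20.87% − 7.38%) / (1.88 − 0.36) = 8.8750%
R_f = 7.38% − 0.36 × 8.8750% = 4.1850%
β_Ulmer = ρ·σ_i/σ_m = 0.649 × 23.88 / 22.82 = 0.6791
E(R_Ulmer) = R_f + β × MRP = 4.1850% + 0.6791 × 8.8750% = 10.21%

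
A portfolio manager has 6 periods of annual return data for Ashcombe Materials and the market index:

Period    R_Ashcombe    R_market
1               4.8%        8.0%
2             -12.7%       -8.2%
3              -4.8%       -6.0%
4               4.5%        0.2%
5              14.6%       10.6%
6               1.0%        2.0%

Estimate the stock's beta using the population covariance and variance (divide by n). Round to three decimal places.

Mean R_i = (4.8 − 12.7 − 4.8 + 4.5 + 14.6 + 1.0) / 6 = 1.2333%
Mean R_m = (8.0 − 8.2 − 6.0 + 0.2 + 10.6 + 2.0) / 6 = 1.1000%
Σ(R_i − R̄_i)(R_m − R̄_m) = 320.8600  ⇒  Cov = 320.8600 / 6 = 53.4767
Σ(R_m − R̄_m)² = 276.3800  ⇒  Var(R_m) = 276.3800 / 6 = 46.0633
β = Cov / Var(R_m) = 53.4767 / 46.0633 = 1.1609

1.161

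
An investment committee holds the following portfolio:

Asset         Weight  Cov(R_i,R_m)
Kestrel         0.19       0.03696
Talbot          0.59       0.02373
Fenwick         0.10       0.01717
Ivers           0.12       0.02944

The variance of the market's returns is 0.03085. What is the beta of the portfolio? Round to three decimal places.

β_Kestrel = 0.03696 / 0.03085 = 1.1981
β_Talbot = 0.02373 / 0.03085 = 0.7692
β_Fenwick = 0.01717 / 0.03085 = 0.5566
β_Ivers = 0.02944 / 0.03085 = 0.9543
β_P = Σ w_i β_i = 0.19×1.1981 + 0.59×0.7692 + 0.10×0.5566 + 0.12×0.9543 = 0.8516

0.852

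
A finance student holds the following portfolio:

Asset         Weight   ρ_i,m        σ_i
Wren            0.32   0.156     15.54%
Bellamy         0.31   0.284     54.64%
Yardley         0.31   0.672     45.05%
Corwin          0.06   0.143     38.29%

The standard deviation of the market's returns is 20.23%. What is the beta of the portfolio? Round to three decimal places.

0.756

β_Wren = 0.156 × 15.54% / 20.23% = 0.1198
β_Bellamy = 0.284 × 54.64% / 20.23% = 0.7671
β_Yardley = 0.672 × 45.05% / 20.23% = 1.4965
β_Corwin = 0.143 × 38.29% / 20.23% = 0.2707
β_P = Σ w_i β_i = 0.32×0.1198 + 0.31×0.7671 + 0.31×1.4965 + 0.06×0.2707 = 0.7563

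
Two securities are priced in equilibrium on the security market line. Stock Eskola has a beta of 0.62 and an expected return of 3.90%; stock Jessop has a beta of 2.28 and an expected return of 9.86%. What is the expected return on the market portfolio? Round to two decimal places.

5.26%

Both satisfy E(R) = R_f + β·MRP, so the slope of the SML is
MRP = (9.86% − 3.90%) / (2.28 − 0.62) = 5.96% / 1.66 = 3.5904%
R_f = E(R_Eskola) − β_Eskola·MRP = 3.90% − 0.62 × 3.5904% = 1.6740%
E(R_m) = R_f + MRP = 1.6740% + 3.5904% = 5.26%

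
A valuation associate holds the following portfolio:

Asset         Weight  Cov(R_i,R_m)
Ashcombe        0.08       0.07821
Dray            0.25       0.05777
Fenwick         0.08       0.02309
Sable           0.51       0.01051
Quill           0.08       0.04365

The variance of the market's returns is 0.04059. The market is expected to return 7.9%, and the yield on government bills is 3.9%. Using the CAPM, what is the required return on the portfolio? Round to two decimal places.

β_Ashcombe = 0.07821 / 0.04059 = 1.9268
β_Dray = 0.05777 / 0.04059 = 1.4233
β_Fenwick = 0.02309 / 0.04059 = 0.5689
β_Sable = 0.01051 / 0.04059 = 0.2589
β_Quill = 0.04365 / 0.04059 = 1.0754
β_P = Σ w_i β_i = 0.08×1.9268 + 0.25×1.4233 + 0.08×0.5689 + 0.51×0.2589 + 0.08×1.0754 = 0.7736
MRP = 7.9% − 3.9% = 4.00%
E(R_P) = R_f + β_P × MRP = 3.9% + 0.7736 × 4.0% = 6.99%

6.99%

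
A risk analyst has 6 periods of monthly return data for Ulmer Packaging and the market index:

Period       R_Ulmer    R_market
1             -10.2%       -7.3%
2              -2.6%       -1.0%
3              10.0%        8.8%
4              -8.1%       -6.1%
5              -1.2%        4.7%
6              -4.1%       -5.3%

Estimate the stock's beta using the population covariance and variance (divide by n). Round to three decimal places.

1.005

Mean R_i = (-10.2 − 2.6 + 10.0 − 8.1 − 1.2 − 4.1) / 6 = -2.7000%
Mean R_m = (-7.3 − 1.0 + 8.8 − 6.1 + 4.7 − 5.3) / 6 = -1.0333%
Σ(R_i − R̄_i)(R_m − R̄_m) = 213.8200  ⇒  Cov = 213.8200 / 6 = 35.6367
Σ(R_m − R̄_m)² = 212.7133  ⇒  Var(R_m) = 212.7133 / 6 = 35.4522
β = Cov / Var(R_m) = 35.6367 / 35.4522 = 1.0052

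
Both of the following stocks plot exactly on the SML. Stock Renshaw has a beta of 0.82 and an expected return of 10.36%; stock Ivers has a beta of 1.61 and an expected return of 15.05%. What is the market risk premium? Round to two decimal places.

Both satisfy E(R) = R_f + β·MRP, so the slope of the SML is
MRP = (15.05% − 10.36%) / (1.61 − 0.82) = 4.69% / 0.79 = 5.9367%

5.94%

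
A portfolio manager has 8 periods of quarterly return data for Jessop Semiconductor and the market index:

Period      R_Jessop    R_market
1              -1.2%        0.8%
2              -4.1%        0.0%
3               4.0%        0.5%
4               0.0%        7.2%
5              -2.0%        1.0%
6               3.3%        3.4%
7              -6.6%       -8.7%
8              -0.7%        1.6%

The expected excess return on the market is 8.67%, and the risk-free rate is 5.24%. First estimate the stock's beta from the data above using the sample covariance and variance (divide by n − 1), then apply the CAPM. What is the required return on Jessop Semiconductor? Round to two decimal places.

Mean R_i = (-1.2 − 4.1 + 4.0 + 0.0 − 2.0 + 3.3 − 6.6 − 0.7) / 8 = -0.9125%
Mean R_m = (0.8 + 0.0 + 0.5 + 7.2 + 1.0 + 3.4 − 8.7 + 1.6) / 8 = 0.7250%
Σ(R_i − R̄_i)(R_m − R̄_m) = 71.8525  ⇒  Cov = 71.8525 / 7 = 10.2646
Σ(R_m − R̄_m)² = 139.3350  ⇒  Var(R_m) = 139.3350 / 7 = 19.9050
β = Cov / Var(R_m) = 10.2646 / 19.9050 = 0.5157
E(R) = R_f + β × MRP = 5.24% + 0.5157 × 8.67% = 9.71%

9.71%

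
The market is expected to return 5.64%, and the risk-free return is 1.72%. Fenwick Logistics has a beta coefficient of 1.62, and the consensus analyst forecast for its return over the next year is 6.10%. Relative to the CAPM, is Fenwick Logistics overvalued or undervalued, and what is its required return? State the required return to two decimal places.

MRP = 5.64% − 1.72% = 3.92%
Required return = R_f + β·MRP = 1.72% + 1.62 × 3.92% = 8.07%
Forecast 6.10% < required 8.07% → the stock plots below the SML → overvalued.

Overvalued; required return 8.07%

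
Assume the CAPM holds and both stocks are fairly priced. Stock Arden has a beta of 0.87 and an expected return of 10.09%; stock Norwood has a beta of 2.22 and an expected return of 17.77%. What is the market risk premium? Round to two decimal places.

5.69%

Both satisfy E(R) = R_f + β·MRP, so the slope of the SML is
MRP = (17.77% − 10.09%) / (2.22 − 0.87) = 7.68% / 1.35 = 5.6889%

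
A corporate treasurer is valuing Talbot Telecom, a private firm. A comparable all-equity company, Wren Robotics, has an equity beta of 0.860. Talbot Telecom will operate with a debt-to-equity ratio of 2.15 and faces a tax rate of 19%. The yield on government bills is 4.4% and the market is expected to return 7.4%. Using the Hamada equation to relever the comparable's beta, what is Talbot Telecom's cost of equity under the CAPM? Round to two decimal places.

β_L = β_U × [1 + (1 − t)(D/E)] = 0.860 × [1 + (1 − 0.19) × 2.15]
    = 0.860 × [1 + 0.81 × 2.15] = 0.860 × 2.7415 = 2.3577
MRP = 7.4% − 4.4% = 3.00%
E(R) = R_f + β_L × MRP = 4.4% + 2.3577 × 3.0% = 11.47%

11.47%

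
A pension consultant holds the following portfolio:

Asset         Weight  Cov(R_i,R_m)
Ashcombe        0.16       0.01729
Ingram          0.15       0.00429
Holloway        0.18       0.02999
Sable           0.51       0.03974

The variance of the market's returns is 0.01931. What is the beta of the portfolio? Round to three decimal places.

β_Ashcombe = 0.01729 / 0.01931 = 0.8954
β_Ingram = 0.00429 / 0.01931 = 0.2222
β_Holloway = 0.02999 / 0.01931 = 1.5531
β_Sable = 0.03974 / 0.01931 = 2.0580
β_P = Σ w_i β_i = 0.16×0.8954 + 0.15×0.2222 + 0.18×1.5531 + 0.51×2.0580 = 1.5057

1.506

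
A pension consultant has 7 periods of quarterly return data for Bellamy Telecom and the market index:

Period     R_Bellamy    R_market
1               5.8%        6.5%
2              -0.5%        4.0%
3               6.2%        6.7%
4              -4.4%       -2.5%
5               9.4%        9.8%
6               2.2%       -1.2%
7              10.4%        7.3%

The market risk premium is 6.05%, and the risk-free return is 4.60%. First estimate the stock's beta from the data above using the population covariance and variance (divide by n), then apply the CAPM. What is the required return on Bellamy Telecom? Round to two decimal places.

10.65%

Mean R_i = (5.8 − 0.5 + 6.2 − 4.4 + 9.4 + 2.2 + 10.4) / 7 = 4.1571%
Mean R_m = (6.5 + 4.0 + 6.7 − 2.5 + 9.8 − 1.2 + 7.3) / 7 = 4.3714%
Σ(R_i − R̄_i)(R_m − R̄_m) = 126.4314  ⇒  Cov = 126.4314 / 7 = 18.0616
Σ(R_m − R̄_m)² = 126.3943  ⇒  Var(R_m) = 126.3943 / 7 = 18.0563
β = Cov / Var(R_m) = 18.0616 / 18.0563 = 1.0003
E(R) = R_f + β × MRP = 4.60% + 1.0003 × 6.05% = 10.65%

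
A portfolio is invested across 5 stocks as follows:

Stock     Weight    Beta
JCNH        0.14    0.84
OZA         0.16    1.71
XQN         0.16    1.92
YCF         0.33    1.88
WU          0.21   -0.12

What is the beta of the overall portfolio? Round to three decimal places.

β_P = Σ w_i β_i = 0.14×0.84 + 0.16×1.71 + 0.16×1.92 + 0.33×1.88 + 0.21×-0.12 = 1.2936

1.294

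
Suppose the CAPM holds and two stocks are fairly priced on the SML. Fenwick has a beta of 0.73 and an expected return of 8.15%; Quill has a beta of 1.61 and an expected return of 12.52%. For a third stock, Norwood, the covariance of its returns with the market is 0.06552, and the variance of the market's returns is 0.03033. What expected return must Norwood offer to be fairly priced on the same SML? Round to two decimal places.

MRP = (12.52% − 8.15%) / (1.61 − 0.73) = 4.9659%
R_f = 8.15% − 0.73 × 4.9659% = 4.5249%
β_Norwood = Cov / Var(R_m) = 0.06552 / 0.03033 = 2.1602
E(R_Norwood) = R_f + β × MRP = 4.5249% + 2.1602 × 4.9659% = 15.25%

15.25%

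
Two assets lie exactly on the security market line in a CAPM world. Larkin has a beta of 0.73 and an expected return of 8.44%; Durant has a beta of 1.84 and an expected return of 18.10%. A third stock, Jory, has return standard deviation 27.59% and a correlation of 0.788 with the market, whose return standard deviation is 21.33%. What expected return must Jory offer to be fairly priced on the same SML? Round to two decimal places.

MRP = (18.10% − 8.44%) / (1.84 − 0.73) = 8.7027%
R_f = 8.44% − 0.73 × 8.7027% = 2.0870%
β_Jory = ρ·σ_i/σ_m = 0.788 × 27.59 / 21.33 = 1.0193
E(R_Jory) = R_f + β × MRP = 2.0870% + 1.0193 × 8.7027% = 10.96%

10.96%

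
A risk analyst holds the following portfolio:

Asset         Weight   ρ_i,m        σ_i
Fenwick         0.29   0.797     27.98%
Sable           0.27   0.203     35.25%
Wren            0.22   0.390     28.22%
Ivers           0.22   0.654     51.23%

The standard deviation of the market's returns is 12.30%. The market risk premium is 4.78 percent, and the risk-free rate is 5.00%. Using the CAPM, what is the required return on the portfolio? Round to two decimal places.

β_Fenwick = 0.797 × 27.98% / 12.30% = 1.8130
β_Sable = 0.203 × 35.25% / 12.30% = 0.5818
β_Wren = 0.390 × 28.22% / 12.30% = 0.8948
β_Ivers = 0.654 × 51.23% / 12.30% = 2.7239
β_P = Σ w_i β_i = 0.29×1.8130 + 0.27×0.5818 + 0.22×0.8948 + 0.22×2.7239 = 1.4790
E(R_P) = R_f + β_P × MRP = 5.00% + 1.4790 × 4.78% = 12.07%

12.07%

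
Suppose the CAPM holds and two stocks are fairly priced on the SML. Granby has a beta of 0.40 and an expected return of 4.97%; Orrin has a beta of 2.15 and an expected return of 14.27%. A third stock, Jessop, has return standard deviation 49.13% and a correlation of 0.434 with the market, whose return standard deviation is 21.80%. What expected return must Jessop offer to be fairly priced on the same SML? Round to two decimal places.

MRP = (14.27% − 4.97%) / (2.15 − 0.40) = 5.3143%
R_f = 4.97% − 0.40 × 5.3143% = 2.8443%
β_Jessop = ρ·σ_i/σ_m = 0.434 × 49.13 / 21.80 = 0.9781
E(R_Jessop) = R_f + β × MRP = 2.8443% + 0.9781 × 5.3143% = 8.04%

8.04%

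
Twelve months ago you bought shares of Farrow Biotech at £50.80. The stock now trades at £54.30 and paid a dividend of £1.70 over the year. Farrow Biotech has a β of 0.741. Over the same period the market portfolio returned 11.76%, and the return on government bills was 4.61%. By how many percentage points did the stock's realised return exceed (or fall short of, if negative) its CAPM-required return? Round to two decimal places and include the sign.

+0.33%

Realised HPR = (P1 + D1 − P0) / P0 = (54.30 + 1.70 − 50.80) / 50.80 = 5.20 / 50.80 = 10.2362%
MRP = 11.76% − 4.61% = 7.15%
CAPM required = R_f + β·MRP = 4.61% + 0.741 × 7.15% = 9.90815%
α = realised − required = 10.2362% − 9.90815% = +0.33%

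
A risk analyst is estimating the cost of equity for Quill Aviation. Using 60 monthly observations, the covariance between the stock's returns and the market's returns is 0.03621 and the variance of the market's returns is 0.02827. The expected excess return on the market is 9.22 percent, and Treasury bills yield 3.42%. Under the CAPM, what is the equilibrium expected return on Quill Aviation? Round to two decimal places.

β = Cov(R_i, R_m) / Var(R_m) = 0.03621 / 0.02827 = 1.2809
E(R) = R_f + β × MRP = 3.42% + 1.2809 × 9.22% = 15.23%

15.23%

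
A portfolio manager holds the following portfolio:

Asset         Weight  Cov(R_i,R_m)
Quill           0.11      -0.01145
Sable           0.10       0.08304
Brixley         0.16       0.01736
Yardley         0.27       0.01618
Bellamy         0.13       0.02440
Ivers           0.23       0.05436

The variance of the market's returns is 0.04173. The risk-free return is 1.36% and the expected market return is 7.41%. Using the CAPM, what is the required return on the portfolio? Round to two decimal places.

5.69%

β_Quill = -0.01145 / 0.04173 = -0.2744
β_Sable = 0.08304 / 0.04173 = 1.9899
β_Brixley = 0.01736 / 0.04173 = 0.4160
β_Yardley = 0.01618 / 0.04173 = 0.3877
β_Bellamy = 0.02440 / 0.04173 = 0.5847
β_Ivers = 0.05436 / 0.04173 = 1.3027
β_P = Σ w_i β_i = 0.11×-0.2744 + 0.10×1.9899 + 0.16×0.4160 + 0.27×0.3877 + 0.13×0.5847 + 0.23×1.3027 = 0.7157
MRP = 7.41% − 1.36% = 6.05%
E(R_P) = R_f + β_P × MRP = 1.36% + 0.7157 × 6.05% = 5.69%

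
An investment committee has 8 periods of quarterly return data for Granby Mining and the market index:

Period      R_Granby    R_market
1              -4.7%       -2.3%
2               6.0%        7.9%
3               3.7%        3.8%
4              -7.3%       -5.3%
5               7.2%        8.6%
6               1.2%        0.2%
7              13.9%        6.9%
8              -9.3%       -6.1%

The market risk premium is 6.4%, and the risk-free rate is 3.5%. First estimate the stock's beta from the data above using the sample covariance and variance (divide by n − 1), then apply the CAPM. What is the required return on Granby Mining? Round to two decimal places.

Mean R_i = (-4.7 + 6.0 + 3.7 − 7.3 + 7.2 + 1.2 + 13.9 − 9.3) / 8 = 1.3375%
Mean R_m = (-2.3 + 7.9 + 3.8 − 5.3 + 8.6 + 0.2 + 6.9 − 6.1) / 8 = 1.7125%
Σ(R_i − R̄_i)(R_m − R̄_m) = 307.4363  ⇒  Cov = 307.4363 / 7 = 43.9195
Σ(R_m − R̄_m)² = 245.5888  ⇒  Var(R_m) = 245.5888 / 7 = 35.0841
β = Cov / Var(R_m) = 43.9195 / 35.0841 = 1.2518
E(R) = R_f + β × MRP = 3.5% + 1.2518 × 6.4% = 11.51%

11.51%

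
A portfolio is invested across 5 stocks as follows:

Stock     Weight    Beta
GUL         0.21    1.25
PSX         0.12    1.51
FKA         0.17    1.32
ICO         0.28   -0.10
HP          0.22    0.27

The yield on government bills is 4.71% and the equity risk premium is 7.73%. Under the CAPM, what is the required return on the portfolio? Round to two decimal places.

10.12%

β_P = Σ w_i β_i = 0.21×1.25 + 0.12×1.51 + 0.17×1.32 + 0.28×-0.10 + 0.22×0.27 = 0.6995
E(R_P) = R_f + β_P × MRP = 4.71% + 0.6995 × 7.73% = 10.12%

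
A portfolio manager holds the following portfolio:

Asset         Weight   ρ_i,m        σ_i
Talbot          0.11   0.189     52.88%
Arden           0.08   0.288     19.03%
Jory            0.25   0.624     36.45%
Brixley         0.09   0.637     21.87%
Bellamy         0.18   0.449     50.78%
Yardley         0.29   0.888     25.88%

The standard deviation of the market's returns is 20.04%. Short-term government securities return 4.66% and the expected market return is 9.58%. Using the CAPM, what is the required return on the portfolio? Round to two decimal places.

β_Talbot = 0.189 × 52.88% / 20.04% = 0.4987
β_Arden = 0.288 × 19.03% / 20.04% = 0.2735
β_Jory = 0.624 × 36.45% / 20.04% = 1.1350
β_Brixley = 0.637 × 21.87% / 20.04% = 0.6952
β_Bellamy = 0.449 × 50.78% / 20.04% = 1.1377
β_Yardley = 0.888 × 25.88% / 20.04% = 1.1468
β_P = Σ w_i β_i = 0.11×0.4987 + 0.08×0.2735 + 0.25×1.1350 + 0.09×0.6952 + 0.18×1.1377 + 0.29×1.1468 = 0.9604
MRP = 9.58% − 4.66% = 4.92%
E(R_P) = R_f + β_P × MRP = 4.66% + 0.9604 × 4.92% = 9.39%

9.39%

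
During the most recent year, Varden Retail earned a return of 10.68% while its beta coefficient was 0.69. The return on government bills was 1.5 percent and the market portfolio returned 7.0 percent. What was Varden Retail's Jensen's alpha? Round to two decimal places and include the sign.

Market excess return = 7.0% − 1.5% = 5.50%
CAPM benchmark = R_f + β(R_m − R_f) = 1.5% + 0.69 × 5.5% = 5.2950%
α = actual − benchmark = 10.68% − 5.2950% = +5.39%

+5.39%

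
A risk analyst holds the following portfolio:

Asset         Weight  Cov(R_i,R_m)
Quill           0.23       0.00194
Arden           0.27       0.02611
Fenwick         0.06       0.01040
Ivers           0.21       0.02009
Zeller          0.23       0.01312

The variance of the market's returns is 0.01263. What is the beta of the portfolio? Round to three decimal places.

1.216

β_Quill = 0.00194 / 0.01263 = 0.1536
β_Arden = 0.02611 / 0.01263 = 2.0673
β_Fenwick = 0.01040 / 0.01263 = 0.8234
β_Ivers = 0.02009 / 0.01263 = 1.5907
β_Zeller = 0.01312 / 0.01263 = 1.0388
β_P = Σ w_i β_i = 0.23×0.1536 + 0.27×2.0673 + 0.06×0.8234 + 0.21×1.5907 + 0.23×1.0388 = 1.2159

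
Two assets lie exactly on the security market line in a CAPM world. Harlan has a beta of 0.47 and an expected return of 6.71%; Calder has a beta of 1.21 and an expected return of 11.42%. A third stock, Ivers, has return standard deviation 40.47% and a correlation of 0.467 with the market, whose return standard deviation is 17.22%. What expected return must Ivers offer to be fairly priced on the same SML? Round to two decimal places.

10.70%

MRP = (11.42% − 6.71%) / (1.21 − 0.47) = 6.3649%
R_f = 6.71% − 0.47 × 6.3649% = 3.7185%
β_Ivers = ρ·σ_i/σ_m = 0.467 × 40.47 / 17.22 = 1.0975
E(R_Ivers) = R_f + β × MRP = 3.7185% + 1.0975 × 6.3649% = 10.70%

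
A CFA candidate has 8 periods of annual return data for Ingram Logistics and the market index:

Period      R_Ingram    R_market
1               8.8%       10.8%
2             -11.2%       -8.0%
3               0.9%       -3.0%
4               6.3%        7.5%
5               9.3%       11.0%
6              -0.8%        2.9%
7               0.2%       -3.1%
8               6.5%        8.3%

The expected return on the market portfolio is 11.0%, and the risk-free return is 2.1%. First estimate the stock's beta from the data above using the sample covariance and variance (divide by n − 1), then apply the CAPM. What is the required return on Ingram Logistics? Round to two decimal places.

9.78%

Mean R_i = (8.8 − 11.2 + 0.9 + 6.3 + 9.3 − 0.8 + 0.2 + 6.5) / 8 = 2.5000%
Mean R_m = (10.8 − 8.0 − 3.0 + 7.5 + 11.0 + 2.9 − 3.1 + 8.3) / 8 = 3.3000%
Σ(R_i − R̄_i)(R_m − R̄_m) = 316.5000  ⇒  Cov = 316.5000 / 7 = 45.2143
Σ(R_m − R̄_m)² = 366.6800  ⇒  Var(R_m) = 366.6800 / 7 = 52.3829
β = Cov / Var(R_m) = 45.2143 / 52.3829 = 0.8631
MRP = 11.0% − 2.1% = 8.90%
E(R) = R_f + β × MRP = 2.1% + 0.8631 × 8.9% = 9.78%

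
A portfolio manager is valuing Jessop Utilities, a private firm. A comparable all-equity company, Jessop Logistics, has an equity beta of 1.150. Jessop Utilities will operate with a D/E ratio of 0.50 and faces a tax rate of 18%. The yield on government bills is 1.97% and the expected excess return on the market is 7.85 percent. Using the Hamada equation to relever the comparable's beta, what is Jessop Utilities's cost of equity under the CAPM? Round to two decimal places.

β_L = β_U × [1 + (1 − t)(D/E)] = 1.150 × [1 + (1 − 0.18) × 0.50]
    = 1.150 × [1 + 0.82 × 0.50] = 1.150 × 1.4100 = 1.6215
E(R) = R_f + β_L × MRP = 1.97% + 1.6215 × 7.85% = 14.70%

14.70%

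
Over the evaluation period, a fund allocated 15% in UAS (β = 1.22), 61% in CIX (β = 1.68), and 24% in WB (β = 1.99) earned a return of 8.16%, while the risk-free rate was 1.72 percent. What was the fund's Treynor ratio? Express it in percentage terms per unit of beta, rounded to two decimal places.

3.82%

β_P = 0.15×1.22 + 0.61×1.68 + 0.24×1.99 = 1.6854
Treynor = (R_P − R_f) / β_P = (8.16% − 1.72%) / 1.6854 = 6.44% / 1.6854 = 3.82%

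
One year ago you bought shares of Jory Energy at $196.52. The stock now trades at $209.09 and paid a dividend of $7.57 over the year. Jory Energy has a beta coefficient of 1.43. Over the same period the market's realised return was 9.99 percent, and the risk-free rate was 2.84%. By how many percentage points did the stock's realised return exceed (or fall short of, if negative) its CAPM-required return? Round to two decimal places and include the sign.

Realised HPR = (P1 + D1 − P0) / P0 = (209.09 + 7.57 − 196.52) / 196.52 = 20.14 / 196.52 = 10.2483%
MRP = 9.99% − 2.84% = 7.15%
CAPM required = R_f + β·MRP = 2.84% + 1.43 × 7.15% = 13.0645%
α = realised − required = 10.2483% − 13.0645% = -2.82%

-2.82%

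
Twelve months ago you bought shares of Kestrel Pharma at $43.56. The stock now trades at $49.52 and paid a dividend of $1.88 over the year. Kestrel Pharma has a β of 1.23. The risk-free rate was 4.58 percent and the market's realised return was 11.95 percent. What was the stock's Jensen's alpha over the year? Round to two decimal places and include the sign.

Realised HPR = (P1 + D1 − P0) / P0 = (49.52 + 1.88 − 43.56) / 43.56 = 7.84 / 43.56 = 17.9982%
MRP = 11.95% − 4.58% = 7.37%
CAPM required = R_f + β·MRP = 4.58% + 1.23 × 7.37% = 13.6451%
α = realised − required = 17.9982% − 13.6451% = +4.35%

+4.35%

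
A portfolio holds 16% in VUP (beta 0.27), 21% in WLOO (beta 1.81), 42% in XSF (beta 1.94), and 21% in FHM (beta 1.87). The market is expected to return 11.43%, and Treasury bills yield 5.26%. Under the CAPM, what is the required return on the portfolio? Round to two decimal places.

β_P = Σ w_i β_i = 0.16×0.27 + 0.21×1.81 + 0.42×1.94 + 0.21×1.87 = 1.6308
MRP = 11.43% − 5.26% = 6.17%
E(R_P) = R_f + β_P × MRP = 5.26% + 1.6308 × 6.17% = 15.32%

15.32%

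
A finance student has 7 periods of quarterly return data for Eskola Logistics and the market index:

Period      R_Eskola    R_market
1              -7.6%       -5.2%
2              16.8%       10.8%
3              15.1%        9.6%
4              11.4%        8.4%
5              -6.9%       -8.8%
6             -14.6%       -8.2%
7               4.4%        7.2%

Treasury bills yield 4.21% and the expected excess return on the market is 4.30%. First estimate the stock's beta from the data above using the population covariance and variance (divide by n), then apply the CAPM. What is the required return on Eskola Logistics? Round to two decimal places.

9.97%

Mean R_i = (-7.6 + 16.8 + 15.1 + 11.4 − 6.9 − 14.6 + 4.4) / 7 = 2.6571%
Mean R_m = (-5.2 + 10.8 + 9.6 + 8.4 − 8.8 − 8.2 + 7.2) / 7 = 1.9714%
Σ(R_i − R̄_i)(R_m − R̄_m) = 637.1314  ⇒  Cov = 637.1314 / 7 = 91.0188
Σ(R_m − R̄_m)² = 475.7143  ⇒  Var(R_m) = 475.7143 / 7 = 67.9592
β = Cov / Var(R_m) = 91.0188 / 67.9592 = 1.3393
E(R) = R_f + β × MRP = 4.21% + 1.3393 × 4.30% = 9.97%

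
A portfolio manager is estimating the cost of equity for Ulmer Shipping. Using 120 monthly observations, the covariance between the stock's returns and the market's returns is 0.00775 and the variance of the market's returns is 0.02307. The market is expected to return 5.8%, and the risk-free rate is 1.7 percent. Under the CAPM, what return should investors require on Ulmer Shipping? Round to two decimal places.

β = Cov(R_i, R_m) / Var(R_m) = 0.00775 / 0.02307 = 0.3359
MRP = 5.8% − 1.7% = 4.10%
E(R) = R_f + β × MRP = 1.7% + 0.3359 × 4.1% = 3.08%

3.08%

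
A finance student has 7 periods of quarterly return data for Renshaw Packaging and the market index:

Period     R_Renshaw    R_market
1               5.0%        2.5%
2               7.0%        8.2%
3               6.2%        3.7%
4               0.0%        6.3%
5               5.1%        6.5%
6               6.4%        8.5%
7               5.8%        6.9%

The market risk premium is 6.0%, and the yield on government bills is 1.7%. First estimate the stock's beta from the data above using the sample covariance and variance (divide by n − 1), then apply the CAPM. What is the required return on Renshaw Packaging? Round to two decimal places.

Mean R_i = (5.0 + 7.0 + 6.2 + 0.0 + 5.1 + 6.4 + 5.8) / 7 = 5.0714%
Mean R_m = (2.5 + 8.2 + 3.7 + 6.3 + 6.5 + 8.5 + 6.9) / 7 = 6.0857%
Σ(R_i − R̄_i)(R_m − R̄_m) = 4.3671  ⇒  Cov = 4.3671 / 6 = 0.7279
Σ(R_m − R̄_m)² = 29.7286  ⇒  Var(R_m) = 29.7286 / 6 = 4.9548
β = Cov / Var(R_m) = 0.7279 / 4.9548 = 0.1469
E(R) = R_f + β × MRP = 1.7% + 0.1469 × 6.0% = 2.58%

2.58%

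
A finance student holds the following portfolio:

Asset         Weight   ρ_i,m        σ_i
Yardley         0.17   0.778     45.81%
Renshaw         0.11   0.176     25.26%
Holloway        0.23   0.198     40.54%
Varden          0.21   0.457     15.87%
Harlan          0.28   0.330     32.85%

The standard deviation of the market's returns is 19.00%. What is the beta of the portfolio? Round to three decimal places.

0.682

β_Yardley = 0.778 × 45.81% / 19.00% = 1.8758
β_Renshaw = 0.176 × 25.26% / 19.00% = 0.2340
β_Holloway = 0.198 × 40.54% / 19.00% = 0.4225
β_Varden = 0.457 × 15.87% / 19.00% = 0.3817
β_Harlan = 0.330 × 32.85% / 19.00% = 0.5706
β_P = Σ w_i β_i = 0.17×1.8758 + 0.11×0.2340 + 0.23×0.4225 + 0.21×0.3817 + 0.28×0.5706 = 0.6817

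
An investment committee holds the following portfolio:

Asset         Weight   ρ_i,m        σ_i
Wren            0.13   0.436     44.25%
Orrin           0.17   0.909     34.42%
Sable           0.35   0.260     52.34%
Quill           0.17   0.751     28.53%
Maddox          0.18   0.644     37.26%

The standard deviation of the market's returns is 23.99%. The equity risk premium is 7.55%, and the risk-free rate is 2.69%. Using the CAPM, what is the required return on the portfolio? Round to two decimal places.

9.16%

β_Wren = 0.436 × 44.25% / 23.99% = 0.8042
β_Orrin = 0.909 × 34.42% / 23.99% = 1.3042
β_Sable = 0.260 × 52.34% / 23.99% = 0.5673
β_Quill = 0.751 × 28.53% / 23.99% = 0.8931
β_Maddox = 0.644 × 37.26% / 23.99% = 1.0002
β_P = Σ w_i β_i = 0.13×0.8042 + 0.17×1.3042 + 0.35×0.5673 + 0.17×0.8931 + 0.18×1.0002 = 0.8567
E(R_P) = R_f + β_P × MRP = 2.69% + 0.8567 × 7.55% = 9.16%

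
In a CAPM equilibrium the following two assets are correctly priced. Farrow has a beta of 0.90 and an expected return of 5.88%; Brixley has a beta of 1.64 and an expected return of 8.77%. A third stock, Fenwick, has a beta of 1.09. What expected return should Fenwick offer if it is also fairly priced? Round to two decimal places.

MRP (SML slope) = (8.77% − 5.88%) / (1.64 − 0.90) = 2.89% / 0.74 = 3.9054%
R_f (intercept) = 5.88% − 0.90 × 3.9054% = 2.3651%
E(R_Fenwick) = R_f + β × MRP = 2.3651% + 1.09 × 3.9054% = 6.62%

6.62%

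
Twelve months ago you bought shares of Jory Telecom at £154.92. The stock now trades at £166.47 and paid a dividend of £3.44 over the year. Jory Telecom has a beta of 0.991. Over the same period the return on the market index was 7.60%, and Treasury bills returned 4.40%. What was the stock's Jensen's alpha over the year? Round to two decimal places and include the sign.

+2.10%

Realised HPR = (P1 + D1 − P0) / P0 = (166.47 + 3.44 − 154.92) / 154.92 = 14.99 / 154.92 = 9.6760%
MRP = 7.60% − 4.40% = 3.20%
CAPM required = R_f + β·MRP = 4.40% + 0.991 × 3.20% = 7.57120%
α = realised − required = 9.6760% − 7.57120% = +2.10%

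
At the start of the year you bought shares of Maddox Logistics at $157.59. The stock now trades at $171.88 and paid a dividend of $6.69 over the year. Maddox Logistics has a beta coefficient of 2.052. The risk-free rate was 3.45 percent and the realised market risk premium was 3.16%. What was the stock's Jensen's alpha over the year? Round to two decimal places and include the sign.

Realised HPR = (P1 + D1 − P0) / P0 = (171.88 + 6.69 − 157.59) / 157.59 = 20.98 / 157.59 = 13.3130%
CAPM required = R_f + β·MRP = 3.45% + 2.052 × 3.16% = 9.93432%
α = realised − required = 13.3130% − 9.93432% = +3.38%

+3.38%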